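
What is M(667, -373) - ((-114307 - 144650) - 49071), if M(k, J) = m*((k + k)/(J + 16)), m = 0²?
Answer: 308028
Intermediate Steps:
m = 0
M(k, J) = 0 (M(k, J) = 0*((k + k)/(J + 16)) = 0*((2*k)/(16 + J)) = 0*(2*k/(16 + J)) = 0)
M(667, -373) - ((-114307 - 144650) - 49071) = 0 - ((-114307 - 144650) - 49071) = 0 - (-258957 - 49071) = 0 - 1*(-308028) = 0 + 308028 = 308028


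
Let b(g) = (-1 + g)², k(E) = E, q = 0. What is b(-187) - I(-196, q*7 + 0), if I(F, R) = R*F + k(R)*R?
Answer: 35344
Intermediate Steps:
I(F, R) = R² + F*R (I(F, R) = R*F + R*R = F*R + R² = R² + F*R)
b(-187) - I(-196, q*7 + 0) = (-1 - 187)² - (0*7 + 0)*(-196 + (0*7 + 0)) = (-188)² - (0 + 0)*(-196 + (0 + 0)) = 35344 - 0*(-196 + 0) = 35344 - 0*(-196) = 35344 - 1*0 = 35344 + 0 = 35344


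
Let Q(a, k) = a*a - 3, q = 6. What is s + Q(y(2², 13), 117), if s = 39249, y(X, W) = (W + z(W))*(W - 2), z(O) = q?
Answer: 82927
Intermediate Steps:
z(O) = 6
y(X, W) = (-2 + W)*(6 + W) (y(X, W) = (W + 6)*(W - 2) = (6 + W)*(-2 + W) = (-2 + W)*(6 + W))
Q(a, k) = -3 + a² (Q(a, k) = a² - 3 = -3 + a²)
s + Q(y(2², 13), 117) = 39249 + (-3 + (-12 + 13² + 4*13)²) = 39249 + (-3 + (-12 + 169 + 52)²) = 39249 + (-3 + 209²) = 39249 + (-3 + 43681) = 39249 + 43678 = 82927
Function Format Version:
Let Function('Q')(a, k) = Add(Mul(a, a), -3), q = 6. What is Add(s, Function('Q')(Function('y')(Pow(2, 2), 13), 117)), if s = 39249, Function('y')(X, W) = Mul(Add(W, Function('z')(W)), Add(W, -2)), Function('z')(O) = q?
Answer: 82927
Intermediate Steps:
Function('z')(O) = 6
Function('y')(X, W) = Mul(Add(-2, W), Add(6, W)) (Function('y')(X, W) = Mul(Add(W, 6), Add(W, -2)) = Mul(Add(6, W), Add(-2, W)) = Mul(Add(-2, W), Add(6, W)))
Function('Q')(a, k) = Add(-3, Pow(a, 2)) (Function('Q')(a, k) = Add(Pow(a, 2), -3) = Add(-3, Pow(a, 2)))
Add(s, Function('Q')(Function('y')(Pow(2, 2), 13), 117)) = Add(39249, Add(-3, Pow(Add(-12, Pow(13, 2), Mul(4, 13)), 2))) = Add(39249, Add(-3, Pow(Add(-12, 169, 52), 2))) = Add(39249, Add(-3, Pow(209, 2))) = Add(39249, Add(-3, 43681)) = Add(39249, 43678) = 82927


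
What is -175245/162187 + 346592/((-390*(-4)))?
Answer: 6992416813/31626465 ≈ 221.09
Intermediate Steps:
-175245/162187 + 346592/((-390*(-4))) = -175245*1/162187 + 346592/1560 = -175245/162187 + 346592*(1/1560) = -175245/162187 + 43324/195 = 6992416813/31626465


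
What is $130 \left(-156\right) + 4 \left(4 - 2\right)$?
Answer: $-20272$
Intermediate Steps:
$130 \left(-156\right) + 4 \left(4 - 2\right) = -20280 + 4 \cdot 2 = -20280 + 8 = -20272$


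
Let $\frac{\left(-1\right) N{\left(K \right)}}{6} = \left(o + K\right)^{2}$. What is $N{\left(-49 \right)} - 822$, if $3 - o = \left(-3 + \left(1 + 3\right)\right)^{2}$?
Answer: $-14076$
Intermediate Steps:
$o = 2$ ($o = 3 - \left(-3 + \left(1 + 3\right)\right)^{2} = 3 - \left(-3 + 4\right)^{2} = 3 - 1^{2} = 3 - 1 = 2$)
$N{\left(K \right)} = - 6 \left(2 + K\right)^{2}$
$N{\left(-49 \right)} - 822 = - 6 \left(2 - 49\right)^{2} - 822 = - 6 \left(-47\right)^{2} - 822 = \left(-6\right) 2209 - 822 = -13254 - 822 = -14076$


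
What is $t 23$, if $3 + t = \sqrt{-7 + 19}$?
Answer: $-69 + 46 \sqrt{3} \approx 10.674$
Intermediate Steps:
$t = -3 + 2 \sqrt{3}$ ($t = -3 + \sqrt{-7 + 19} = -3 + \sqrt{12} = -3 + 2 \sqrt{3} \approx 0.4641$)
$t 23 = \left(-3 + 2 \sqrt{3}\right) 23 = -69 + 46 \sqrt{3}$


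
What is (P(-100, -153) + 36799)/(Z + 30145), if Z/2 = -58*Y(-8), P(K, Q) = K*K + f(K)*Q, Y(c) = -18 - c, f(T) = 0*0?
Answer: 46799/31305 ≈ 1.4949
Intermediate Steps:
f(T) = 0
P(K, Q) = K² (P(K, Q) = K*K + 0*Q = K² + 0 = K²)
Z = 1160 (Z = 2*(-58*(-18 - 1*(-8))) = 2*(-58*(-18 + 8)) = 2*(-58*(-10)) = 2*580 = 1160)
(P(-100, -153) + 36799)/(Z + 30145) = ((-100)² + 36799)/(1160 + 30145) = (10000 + 36799)/31305 = 46799*(1/31305) = 46799/31305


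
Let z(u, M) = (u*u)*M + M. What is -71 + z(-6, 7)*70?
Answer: 18059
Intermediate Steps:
z(u, M) = M + M*u² (z(u, M) = u²*M + M = M*u² + M = M + M*u²)
-71 + z(-6, 7)*70 = -71 + (7*(1 + (-6)²))*70 = -71 + (7*(1 + 36))*70 = -71 + (7*37)*70 = -71 + 259*70 = -71 + 18130 = 18059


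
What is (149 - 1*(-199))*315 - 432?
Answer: 109188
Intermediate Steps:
(149 - 1*(-199))*315 - 432 = (149 + 199)*315 - 432 = 348*315 - 432 = 109620 - 432 = 109188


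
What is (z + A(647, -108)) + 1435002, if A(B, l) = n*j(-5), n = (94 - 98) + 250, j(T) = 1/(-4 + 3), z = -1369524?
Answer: 65232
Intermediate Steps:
j(T) = -1 (j(T) = 1/(-1) = -1)
n = 246 (n = -4 + 250 = 246)
A(B, l) = -246 (A(B, l) = 246*(-1) = -246)
(z + A(647, -108)) + 1435002 = (-1369524 - 246) + 1435002 = -1369770 + 1435002 = 65232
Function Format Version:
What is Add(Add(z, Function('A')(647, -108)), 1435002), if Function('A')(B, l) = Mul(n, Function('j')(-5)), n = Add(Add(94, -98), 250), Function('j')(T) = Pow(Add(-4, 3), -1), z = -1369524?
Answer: 65232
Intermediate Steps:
Function('j')(T) = -1 (Function('j')(T) = Pow(-1, -1) = -1)
n = 246 (n = Add(-4, 250) = 246)
Function('A')(B, l) = -246 (Function('A')(B, l) = Mul(246, -1) = -246)
Add(Add(z, Function('A')(647, -108)), 1435002) = Add(Add(-1369524, -246), 1435002) = Add(-1369770, 1435002) = 65232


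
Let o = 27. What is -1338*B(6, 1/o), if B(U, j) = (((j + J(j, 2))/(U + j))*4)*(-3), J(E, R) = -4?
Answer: -1717992/163 ≈ -10540.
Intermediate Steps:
B(U, j) = -12*(-4 + j)/(U + j) (B(U, j) = (((j - 4)/(U + j))*4)*(-3) = (((-4 + j)/(U + j))*4)*(-3) = (4*(-4 + j)/(U + j))*(-3) = -12*(-4 + j)/(U + j))
-1338*B(6, 1/o) = -16056*(4 - 1/27)/(6 + 1/27) = -16056*(4 - 1*1/27)/(6 + 1/27) = -16056*(4 - 1/27)/163/27 = -16056*27*107/(163*27) = -1338*1284/163 = -1717992/163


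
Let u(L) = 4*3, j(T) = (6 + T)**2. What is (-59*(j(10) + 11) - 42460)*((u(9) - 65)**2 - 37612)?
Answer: 2025987039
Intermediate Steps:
u(L) = 12
(-59*(j(10) + 11) - 42460)*((u(9) - 65)**2 - 37612) = (-59*((6 + 10)**2 + 11) - 42460)*((12 - 65)**2 - 37612) = (-59*(16**2 + 11) - 42460)*((-53)**2 - 37612) = (-59*(256 + 11) - 42460)*(2809 - 37612) = (-59*267 - 42460)*(-34803) = (-15753 - 42460)*(-34803) = -58213*(-34803) = 2025987039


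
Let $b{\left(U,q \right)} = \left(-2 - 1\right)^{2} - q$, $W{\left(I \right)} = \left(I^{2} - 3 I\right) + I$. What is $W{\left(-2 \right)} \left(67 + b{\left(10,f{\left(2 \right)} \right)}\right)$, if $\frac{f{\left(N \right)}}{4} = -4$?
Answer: $736$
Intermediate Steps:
$W{\left(I \right)} = I^{2} - 2 I$
$f{\left(N \right)} = -16$ ($f{\left(N \right)} = 4 \left(-4\right) = -16$)
$b{\left(U,q \right)} = 9 - q$ ($b{\left(U,q \right)} = \left(-3\right)^{2} - q = 9 - q$)
$W{\left(-2 \right)} \left(67 + b{\left(10,f{\left(2 \right)} \right)}\right) = - 2 \left(-2 - 2\right) \left(67 + \left(9 - -16\right)\right) = \left(-2\right) \left(-4\right) \left(67 + \left(9 + 16\right)\right) = 8 \left(67 + 25\right) = 8 \cdot 92 = 736$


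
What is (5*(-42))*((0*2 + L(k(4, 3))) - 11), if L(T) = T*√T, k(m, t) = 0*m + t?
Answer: 2310 - 630*√3 ≈ 1218.8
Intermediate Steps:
k(m, t) = t (k(m, t) = 0 + t = t)
L(T) = T^(3/2)
(5*(-42))*((0*2 + L(k(4, 3))) - 11) = (5*(-42))*((0*2 + 3^(3/2)) - 11) = -210*((0 + 3*√3) - 11) = -210*(3*√3 - 11) = -210*(-11 + 3*√3) = 2310 - 630*√3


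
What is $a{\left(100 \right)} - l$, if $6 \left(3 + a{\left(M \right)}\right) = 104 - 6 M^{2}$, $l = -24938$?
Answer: $\frac{44857}{3} \approx 14952.0$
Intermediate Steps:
$a{\left(M \right)} = \frac{43}{3} - M^{2}$ ($a{\left(M \right)} = -3 + \frac{104 - 6 M^{2}}{6} = -3 - \left(- \frac{52}{3} + M^{2}\right) = \frac{43}{3} - M^{2}$)
$a{\left(100 \right)} - l = \left(\frac{43}{3} - 100^{2}\right) - -24938 = \left(\frac{43}{3} - 10000\right) + 24938 = - \frac{29957}{3} + 24938 = \frac{44857}{3}$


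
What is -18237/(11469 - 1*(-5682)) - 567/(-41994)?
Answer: -28004443/26675522 ≈ -1.0498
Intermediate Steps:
-18237/(11469 - 1*(-5682)) - 567/(-41994) = -18237/(11469 + 5682) - 567*(-1/41994) = -18237/17151 + 63/4666 = -18237*1/17151 + 63/4666 = -6079/5717 + 63/4666 = -28004443/26675522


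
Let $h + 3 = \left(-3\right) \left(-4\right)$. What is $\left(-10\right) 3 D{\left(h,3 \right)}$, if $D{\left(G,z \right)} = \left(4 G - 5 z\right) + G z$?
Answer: $-1440$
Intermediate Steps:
$h = 9$ ($h = -3 - -12 = -3 + 12 = 9$)
$D{\left(G,z \right)} = - 5 z + 4 G + G z$ ($D{\left(G,z \right)} = \left(- 5 z + 4 G\right) + G z = - 5 z + 4 G + G z$)
$\left(-10\right) 3 D{\left(h,3 \right)} = \left(-10\right) 3 \left(\left(-5\right) 3 + 4 \cdot 9 + 9 \cdot 3\right) = - 30 \left(-15 + 36 + 27\right) = \left(-30\right) 48 = -1440$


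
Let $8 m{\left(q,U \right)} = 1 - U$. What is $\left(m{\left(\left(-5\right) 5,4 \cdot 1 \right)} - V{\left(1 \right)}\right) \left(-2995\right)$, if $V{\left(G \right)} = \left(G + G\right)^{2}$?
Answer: $\frac{104825}{8} \approx 13103.0$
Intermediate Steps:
$m{\left(q,U \right)} = \frac{1}{8} - \frac{U}{8}$ ($m{\left(q,U \right)} = \frac{1 - U}{8} = \frac{1}{8} - \frac{U}{8}$)
$V{\left(G \right)} = 4 G^{2}$ ($V{\left(G \right)} = \left(2 G\right)^{2} = 4 G^{2}$)
$\left(m{\left(\left(-5\right) 5,4 \cdot 1 \right)} - V{\left(1 \right)}\right) \left(-2995\right) = \left(\left(\frac{1}{8} - \frac{4 \cdot 1}{8}\right) - 4 \cdot 1^{2}\right) \left(-2995\right) = \left(\left(\frac{1}{8} - \frac{1}{2}\right) - 4 \cdot 1\right) \left(-2995\right) = \left(\left(\frac{1}{8} - \frac{1}{2}\right) - 4\right) \left(-2995\right) = \left(- \frac{3}{8} - 4\right) \left(-2995\right) = \left(- \frac{35}{8}\right) \left(-2995\right) = \frac{104825}{8}$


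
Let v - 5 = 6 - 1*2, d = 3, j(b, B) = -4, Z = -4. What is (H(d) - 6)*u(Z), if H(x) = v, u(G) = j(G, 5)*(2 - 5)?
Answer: 36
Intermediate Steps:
u(G) = 12 (u(G) = -4*(2 - 5) = -4*(-3) = 12)
v = 9 (v = 5 + (6 - 1*2) = 5 + (6 - 2) = 5 + 4 = 9)
H(x) = 9
(H(d) - 6)*u(Z) = (9 - 6)*12 = 3*12 = 36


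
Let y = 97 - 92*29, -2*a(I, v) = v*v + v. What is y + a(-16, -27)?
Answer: -2922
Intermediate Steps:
a(I, v) = -v/2 - v**2/2 (a(I, v) = -(v*v + v)/2 = -(v**2 + v)/2 = -(v + v**2)/2 = -v/2 - v**2/2)
y = -2571 (y = 97 - 2668 = -2571)
y + a(-16, -27) = -2571 - 1/2*(-27)*(1 - 27) = -2571 - 1/2*(-27)*(-26) = -2571 - 351 = -2922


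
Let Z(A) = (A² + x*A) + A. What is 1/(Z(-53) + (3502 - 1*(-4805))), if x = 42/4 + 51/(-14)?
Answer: 7/74897 ≈ 9.3462e-5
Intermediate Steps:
x = 48/7 (x = 42*(¼) + 51*(-1/14) = 21/2 - 51/14 = 48/7 ≈ 6.8571)
Z(A) = A² + 55*A/7 (Z(A) = (A² + 48*A/7) + A = A² + 55*A/7)
1/(Z(-53) + (3502 - 1*(-4805))) = 1/((⅐)*(-53)*(55 + 7*(-53)) + (3502 - 1*(-4805))) = 1/((⅐)*(-53)*(55 - 371) + (3502 + 4805)) = 1/((⅐)*(-53)*(-316) + 8307) = 1/(16748/7 + 8307) = 1/(74897/7) = 7/74897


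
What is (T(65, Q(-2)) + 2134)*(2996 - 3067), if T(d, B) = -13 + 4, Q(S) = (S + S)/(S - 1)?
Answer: -150875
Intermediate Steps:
Q(S) = 2*S/(-1 + S) (Q(S) = (2*S)/(-1 + S) = 2*S/(-1 + S))
T(d, B) = -9
(T(65, Q(-2)) + 2134)*(2996 - 3067) = (-9 + 2134)*(2996 - 3067) = 2125*(-71) = -150875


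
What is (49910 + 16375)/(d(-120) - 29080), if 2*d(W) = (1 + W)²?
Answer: -132570/43999 ≈ -3.0130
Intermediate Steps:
d(W) = (1 + W)²/2
(49910 + 16375)/(d(-120) - 29080) = (49910 + 16375)/((1 - 120)²/2 - 29080) = 66285/((½)*(-119)² - 29080) = 66285/((½)*14161 - 29080) = 66285/(14161/2 - 29080) = 66285/(-43999/2) = 66285*(-2/43999) = -132570/43999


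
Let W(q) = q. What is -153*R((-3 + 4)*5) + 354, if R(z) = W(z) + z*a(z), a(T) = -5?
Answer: 3414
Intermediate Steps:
R(z) = -4*z (R(z) = z + z*(-5) = z - 5*z = -4*z)
-153*R((-3 + 4)*5) + 354 = -(-612)*(-3 + 4)*5 + 354 = -(-612)*1*5 + 354 = -(-612)*5 + 354 = -153*(-20) + 354 = 3060 + 354 = 3414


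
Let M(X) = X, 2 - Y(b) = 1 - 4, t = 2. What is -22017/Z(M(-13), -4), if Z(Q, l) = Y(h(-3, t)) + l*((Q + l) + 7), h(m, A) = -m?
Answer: -7339/15 ≈ -489.27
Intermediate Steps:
Y(b) = 5 (Y(b) = 2 - (1 - 4) = 2 - 1*(-3) = 2 + 3 = 5)
Z(Q, l) = 5 + l*(7 + Q + l) (Z(Q, l) = 5 + l*((Q + l) + 7) = 5 + l*(7 + Q + l))
-22017/Z(M(-13), -4) = -22017/(5 + (-4)² + 7*(-4) - 13*(-4)) = -22017/(5 + 16 - 28 + 52) = -22017/45 = -22017*1/45 = -7339/15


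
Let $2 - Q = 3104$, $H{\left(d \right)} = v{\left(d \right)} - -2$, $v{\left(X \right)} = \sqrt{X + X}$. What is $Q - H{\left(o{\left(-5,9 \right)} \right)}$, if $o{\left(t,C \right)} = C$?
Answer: $-3104 - 3 \sqrt{2} \approx -3108.2$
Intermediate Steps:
$v{\left(X \right)} = \sqrt{2} \sqrt{X}$ ($v{\left(X \right)} = \sqrt{2 X} = \sqrt{2} \sqrt{X}$)
$H{\left(d \right)} = 2 + \sqrt{2} \sqrt{d}$ ($H{\left(d \right)} = \sqrt{2} \sqrt{d} - -2 = \sqrt{2} \sqrt{d} + 2 = 2 + \sqrt{2} \sqrt{d}$)
$Q = -3102$ ($Q = 2 - 3104 = -3102$)
$Q - H{\left(o{\left(-5,9 \right)} \right)} = -3102 - \left(2 + \sqrt{2} \sqrt{9}\right) = -3102 - \left(2 + \sqrt{2} \cdot 3\right) = -3102 - \left(2 + 3 \sqrt{2}\right) = -3104 - 3 \sqrt{2}$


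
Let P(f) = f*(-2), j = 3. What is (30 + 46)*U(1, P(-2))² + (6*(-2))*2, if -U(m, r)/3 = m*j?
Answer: 6132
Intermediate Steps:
P(f) = -2*f
U(m, r) = -9*m (U(m, r) = -3*m*3 = -9*m)
(30 + 46)*U(1, P(-2))² + (6*(-2))*2 = (30 + 46)*(-9*1)² + (6*(-2))*2 = 76*(-9)² - 12*2 = 76*81 - 24 = 6156 - 24 = 6132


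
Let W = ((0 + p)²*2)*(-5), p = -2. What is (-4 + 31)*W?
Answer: -1080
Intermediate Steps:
W = -40 (W = ((0 - 2)²*2)*(-5) = ((-2)²*2)*(-5) = (4*2)*(-5) = 8*(-5) = -40)
(-4 + 31)*W = (-4 + 31)*(-40) = 27*(-40) = -1080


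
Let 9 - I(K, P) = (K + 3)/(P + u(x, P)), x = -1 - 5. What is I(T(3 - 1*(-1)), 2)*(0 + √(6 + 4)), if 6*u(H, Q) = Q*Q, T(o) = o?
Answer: 51*√10/8 ≈ 20.160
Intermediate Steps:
x = -6
u(H, Q) = Q²/6 (u(H, Q) = (Q*Q)/6 = Q²/6)
I(K, P) = 9 - (3 + K)/(P + P²/6) (I(K, P) = 9 - (K + 3)/(P + P²/6) = 9 - (3 + K)/(P + P²/6))
I(T(3 - 1*(-1)), 2)*(0 + √(6 + 4)) = (3*(-6 - 2*(3 - 1*(-1)) + 3*2² + 18*2)/(2*(6 + 2)))*(0 + √(6 + 4)) = (3*(½)*(-6 - 2*(3 + 1) + 3*4 + 36)/8)*(0 + √10) = (3*(½)*(⅛)*(-6 - 2*4 + 12 + 36))*√10 = (3*(½)*(⅛)*(-6 - 8 + 12 + 36))*√10 = (3*(½)*(⅛)*34)*√10 = 51*√10/8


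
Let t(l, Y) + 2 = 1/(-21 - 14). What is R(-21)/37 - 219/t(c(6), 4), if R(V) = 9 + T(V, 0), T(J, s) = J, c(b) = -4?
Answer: 282753/2627 ≈ 107.63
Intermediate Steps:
t(l, Y) = -71/35 (t(l, Y) = -2 + 1/(-21 - 14) = -2 + 1/(-35) = -2 - 1/35 = -71/35)
R(V) = 9 + V
R(-21)/37 - 219/t(c(6), 4) = (9 - 21)/37 - 219/(-71/35) = -12*1/37 - 219*(-35/71) = -12/37 + 7665/71 = 282753/2627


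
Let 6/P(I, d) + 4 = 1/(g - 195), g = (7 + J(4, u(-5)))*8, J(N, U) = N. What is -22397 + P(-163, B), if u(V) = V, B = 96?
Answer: -3202985/143 ≈ -22399.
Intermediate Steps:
g = 88 (g = (7 + 4)*8 = 11*8 = 88)
P(I, d) = -214/143 (P(I, d) = 6/(-4 + 1/(88 - 195)) = 6/(-4 + 1/(-107)) = 6/(-4 - 1/107) = 6/(-429/107) = 6*(-107/429) = -214/143)
-22397 + P(-163, B) = -22397 - 214/143 = -3202985/143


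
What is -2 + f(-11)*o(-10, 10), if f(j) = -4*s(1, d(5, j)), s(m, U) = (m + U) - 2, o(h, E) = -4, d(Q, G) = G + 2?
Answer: -162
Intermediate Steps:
d(Q, G) = 2 + G
s(m, U) = -2 + U + m (s(m, U) = (U + m) - 2 = -2 + U + m)
f(j) = -4 - 4*j (f(j) = -4*(-2 + (2 + j) + 1) = -4*(1 + j) = -4 - 4*j)
-2 + f(-11)*o(-10, 10) = -2 + (-4 - 4*(-11))*(-4) = -2 + (-4 + 44)*(-4) = -2 + 40*(-4) = -2 - 160 = -162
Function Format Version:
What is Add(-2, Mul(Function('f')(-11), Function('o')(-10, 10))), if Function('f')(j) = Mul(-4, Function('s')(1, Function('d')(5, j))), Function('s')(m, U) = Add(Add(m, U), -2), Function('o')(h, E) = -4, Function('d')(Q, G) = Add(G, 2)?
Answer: -162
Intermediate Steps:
Function('d')(Q, G) = Add(2, G)
Function('s')(m, U) = Add(-2, U, m) (Function('s')(m, U) = Add(Add(U, m), -2) = Add(-2, U, m))
Function('f')(j) = Add(-4, Mul(-4, j)) (Function('f')(j) = Mul(-4, Add(-2, Add(2, j), 1)) = Mul(-4, Add(1, j)) = Add(-4, Mul(-4, j)))
Add(-2, Mul(Function('f')(-11), Function('o')(-10, 10))) = Add(-2, Mul(Add(-4, Mul(-4, -11)), -4)) = Add(-2, Mul(Add(-4, 44), -4)) = Add(-2, Mul(40, -4)) = Add(-2, -160) = -162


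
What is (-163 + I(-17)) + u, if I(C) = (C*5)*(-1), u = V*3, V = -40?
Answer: -198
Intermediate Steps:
u = -120 (u = -40*3 = -120)
I(C) = -5*C (I(C) = (5*C)*(-1) = -5*C)
(-163 + I(-17)) + u = (-163 - 5*(-17)) - 120 = (-163 + 85) - 120 = -78 - 120 = -198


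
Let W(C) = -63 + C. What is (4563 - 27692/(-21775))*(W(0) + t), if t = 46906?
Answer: 4655586037331/21775 ≈ 2.1380e+8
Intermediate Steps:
(4563 - 27692/(-21775))*(W(0) + t) = (4563 - 27692/(-21775))*((-63 + 0) + 46906) = (4563 - 27692*(-1/21775))*(-63 + 46906) = (4563 + 27692/21775)*46843 = (99387017/21775)*46843 = 4655586037331/21775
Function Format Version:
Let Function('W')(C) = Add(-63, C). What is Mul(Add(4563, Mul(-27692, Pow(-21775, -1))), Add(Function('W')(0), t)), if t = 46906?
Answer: Rational(4655586037331, 21775) ≈ 2.1380e+8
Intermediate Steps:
Mul(Add(4563, Mul(-27692, Pow(-21775, -1))), Add(Function('W')(0), t)) = Mul(Add(4563, Mul(-27692, Pow(-21775, -1))), Add(Add(-63, 0), 46906)) = Mul(Add(4563, Mul(-27692, Rational(-1, 21775))), Add(-63, 46906)) = Mul(Add(4563, Rational(27692, 21775)), 46843) = Mul(Rational(99387017, 21775), 46843) = Rational(4655586037331, 21775)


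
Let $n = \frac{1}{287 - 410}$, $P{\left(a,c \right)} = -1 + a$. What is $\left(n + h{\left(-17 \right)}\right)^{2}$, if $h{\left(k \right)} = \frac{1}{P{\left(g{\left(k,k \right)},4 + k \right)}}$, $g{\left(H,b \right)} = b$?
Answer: $\frac{2209}{544644} \approx 0.0040559$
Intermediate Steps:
$h{\left(k \right)} = \frac{1}{-1 + k}$
$n = - \frac{1}{123}$ ($n = \frac{1}{-123} = - \frac{1}{123} \approx -0.0081301$)
$\left(n + h{\left(-17 \right)}\right)^{2} = \left(- \frac{1}{123} + \frac{1}{-1 - 17}\right)^{2} = \left(- \frac{1}{123} + \frac{1}{-18}\right)^{2} = \left(- \frac{1}{123} - \frac{1}{18}\right)^{2} = \left(- \frac{47}{738}\right)^{2} = \frac{2209}{544644}$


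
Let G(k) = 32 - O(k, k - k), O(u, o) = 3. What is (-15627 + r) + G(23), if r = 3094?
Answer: -12504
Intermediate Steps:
G(k) = 29 (G(k) = 32 - 1*3 = 32 - 3 = 29)
(-15627 + r) + G(23) = (-15627 + 3094) + 29 = -12533 + 29 = -12504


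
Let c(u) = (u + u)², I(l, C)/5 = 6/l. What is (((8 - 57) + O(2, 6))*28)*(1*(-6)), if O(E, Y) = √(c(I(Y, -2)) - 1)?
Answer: 8232 - 504*√11 ≈ 6560.4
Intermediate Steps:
I(l, C) = 30/l (I(l, C) = 5*(6/l) = 30/l)
c(u) = 4*u² (c(u) = (2*u)² = 4*u²)
O(E, Y) = √(-1 + 3600/Y²) (O(E, Y) = √(4*(30/Y)² - 1) = √(4*(900/Y²) - 1) = √(3600/Y² - 1) = √(-1 + 3600/Y²))
(((8 - 57) + O(2, 6))*28)*(1*(-6)) = (((8 - 57) + √(-1 + 3600/6²))*28)*(1*(-6)) = ((-49 + √(-1 + 3600*(1/36)))*28)*(-6) = ((-49 + √(-1 + 100))*28)*(-6) = ((-49 + √99)*28)*(-6) = ((-49 + 3*√11)*28)*(-6) = (-1372 + 84*√11)*(-6) = 8232 - 504*√11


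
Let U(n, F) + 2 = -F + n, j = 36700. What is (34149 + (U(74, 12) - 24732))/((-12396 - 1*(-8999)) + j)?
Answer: 3159/11101 ≈ 0.28457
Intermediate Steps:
U(n, F) = -2 + n - F (U(n, F) = -2 + (-F + n) = -2 + (n - F) = -2 + n - F)
(34149 + (U(74, 12) - 24732))/((-12396 - 1*(-8999)) + j) = (34149 + ((-2 + 74 - 1*12) - 24732))/((-12396 - 1*(-8999)) + 36700) = (34149 + ((-2 + 74 - 12) - 24732))/((-12396 + 8999) + 36700) = (34149 + (60 - 24732))/(-3397 + 36700) = (34149 - 24672)/33303 = 9477*(1/33303) = 3159/11101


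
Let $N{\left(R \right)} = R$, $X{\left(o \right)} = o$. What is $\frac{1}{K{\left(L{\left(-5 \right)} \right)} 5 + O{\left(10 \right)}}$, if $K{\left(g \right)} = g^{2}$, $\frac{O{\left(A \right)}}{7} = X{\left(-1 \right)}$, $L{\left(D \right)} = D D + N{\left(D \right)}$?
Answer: $\frac{1}{1993} \approx 0.00050176$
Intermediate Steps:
$L{\left(D \right)} = D + D^{2}$ ($L{\left(D \right)} = D D + D = D^{2} + D = D + D^{2}$)
$O{\left(A \right)} = -7$ ($O{\left(A \right)} = 7 \left(-1\right) = -7$)
$\frac{1}{K{\left(L{\left(-5 \right)} \right)} 5 + O{\left(10 \right)}} = \frac{1}{\left(- 5 \left(1 - 5\right)\right)^{2} \cdot 5 - 7} = \frac{1}{\left(\left(-5\right) \left(-4\right)\right)^{2} \cdot 5 - 7} = \frac{1}{20^{2} \cdot 5 - 7} = \frac{1}{400 \cdot 5 - 7} = \frac{1}{2000 - 7} = \frac{1}{1993}$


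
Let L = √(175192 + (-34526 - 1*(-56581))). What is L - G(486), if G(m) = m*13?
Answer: -6318 + √197247 ≈ -5873.9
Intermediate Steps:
G(m) = 13*m
L = √197247 (L = √(175192 + (-34526 + 56581)) = √(175192 + 22055) = √197247 ≈ 444.13)
L - G(486) = √197247 - 13*486 = √197247 - 1*6318 = √197247 - 6318 = -6318 + √197247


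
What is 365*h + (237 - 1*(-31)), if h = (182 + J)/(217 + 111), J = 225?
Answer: 236459/328 ≈ 720.91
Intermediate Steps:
h = 407/328 (h = (182 + 225)/(217 + 111) = 407/328 ≈ 1.2409)
365*h + (237 - 1*(-31)) = 365*(407/328) + (237 - 1*(-31)) = 148555/328 + (237 + 31) = 148555/328 + 268 = 236459/328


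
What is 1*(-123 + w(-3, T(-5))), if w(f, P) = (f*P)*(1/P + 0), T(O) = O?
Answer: -126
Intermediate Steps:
w(f, P) = f (w(f, P) = (P*f)/P = f)
1*(-123 + w(-3, T(-5))) = 1*(-123 - 3) = 1*(-126) = -126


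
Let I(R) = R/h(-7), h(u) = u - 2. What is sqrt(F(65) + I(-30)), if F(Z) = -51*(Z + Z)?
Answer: 2*I*sqrt(14910)/3 ≈ 81.404*I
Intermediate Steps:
h(u) = -2 + u
F(Z) = -102*Z
I(R) = -R/9 (I(R) = R/(-2 - 7) = R/(-9) = R*(-1/9) = -R/9)
sqrt(F(65) + I(-30)) = sqrt(-102*65 - 1/9*(-30)) = sqrt(-6630 + 10/3) = sqrt(-19880/3) = 2*I*sqrt(14910)/3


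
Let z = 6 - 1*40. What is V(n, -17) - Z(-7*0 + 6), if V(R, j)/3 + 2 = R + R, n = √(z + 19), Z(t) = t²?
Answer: -42 + 6*I*√15 ≈ -42.0 + 23.238*I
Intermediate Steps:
z = -34 (z = 6 - 40 = -34)
n = I*√15 (n = √(-34 + 19) = √(-15) = I*√15 ≈ 3.873*I)
V(R, j) = -6 + 6*R (V(R, j) = -6 + 3*(R + R) = -6 + 3*(2*R) = -6 + 6*R)
V(n, -17) - Z(-7*0 + 6) = (-6 + 6*(I*√15)) - (-7*0 + 6)² = (-6 + 6*I*√15) - (0 + 6)² = (-6 + 6*I*√15) - 1*6² = (-6 + 6*I*√15) - 1*36 = (-6 + 6*I*√15) - 36 = -42 + 6*I*√15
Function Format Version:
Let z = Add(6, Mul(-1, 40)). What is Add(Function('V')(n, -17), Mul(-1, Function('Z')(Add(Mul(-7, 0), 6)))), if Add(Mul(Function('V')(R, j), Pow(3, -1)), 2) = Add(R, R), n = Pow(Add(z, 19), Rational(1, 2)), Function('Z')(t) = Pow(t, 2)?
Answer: Add(-42, Mul(6, I, Pow(15, Rational(1, 2)))) ≈ Add(-42.000, Mul(23.238, I))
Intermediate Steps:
z = -34 (z = Add(6, -40) = -34)
n = Mul(I, Pow(15, Rational(1, 2))) (n = Pow(Add(-34, 19), Rational(1, 2)) = Pow(-15, Rational(1, 2)) = Mul(I, Pow(15, Rational(1, 2))) ≈ Mul(3.8730, I))
Function('V')(R, j) = Add(-6, Mul(6, R)) (Function('V')(R, j) = Add(-6, Mul(3, Add(R, R))) = Add(-6, Mul(3, Mul(2, R))) = Add(-6, Mul(6, R)))
Add(Function('V')(n, -17), Mul(-1, Function('Z')(Add(Mul(-7, 0), 6)))) = Add(Add(-6, Mul(6, Mul(I, Pow(15, Rational(1, 2))))), Mul(-1, Pow(Add(Mul(-7, 0), 6), 2))) = Add(Add(-6, Mul(6, I, Pow(15, Rational(1, 2)))), Mul(-1, Pow(Add(0, 6), 2))) = Add(Add(-6, Mul(6, I, Pow(15, Rational(1, 2)))), Mul(-1, Pow(6, 2))) = Add(Add(-6, Mul(6, I, Pow(15, Rational(1, 2)))), Mul(-1, 36)) = Add(Add(-6, Mul(6, I, Pow(15, Rational(1, 2)))), -36) = Add(-42, Mul(6, I, Pow(15, Rational(1, 2))))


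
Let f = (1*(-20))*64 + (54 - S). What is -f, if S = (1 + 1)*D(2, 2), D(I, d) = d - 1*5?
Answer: 1220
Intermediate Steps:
D(I, d) = -5 + d (D(I, d) = d - 5 = -5 + d)
S = -6 (S = (1 + 1)*(-5 + 2) = 2*(-3) = -6)
f = -1220 (f = (1*(-20))*64 + (54 - 1*(-6)) = -20*64 + (54 + 6) = -1280 + 60 = -1220)
-f = -1*(-1220) = 1220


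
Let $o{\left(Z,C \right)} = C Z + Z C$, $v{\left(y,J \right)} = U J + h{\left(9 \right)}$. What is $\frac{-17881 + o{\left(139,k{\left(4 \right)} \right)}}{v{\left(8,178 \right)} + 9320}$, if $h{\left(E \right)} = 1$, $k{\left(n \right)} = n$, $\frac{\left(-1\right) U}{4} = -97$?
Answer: $- \frac{16769}{78385} \approx -0.21393$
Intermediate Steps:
$U = 388$ ($U = \left(-4\right) \left(-97\right) = 388$)
$v{\left(y,J \right)} = 1 + 388 J$ ($v{\left(y,J \right)} = 388 J + 1 = 1 + 388 J$)
$o{\left(Z,C \right)} = 2 C Z$ ($o{\left(Z,C \right)} = C Z + C Z = 2 C Z$)
$\frac{-17881 + o{\left(139,k{\left(4 \right)} \right)}}{v{\left(8,178 \right)} + 9320} = \frac{-17881 + 2 \cdot 4 \cdot 139}{\left(1 + 388 \cdot 178\right) + 9320} = \frac{-17881 + 1112}{\left(1 + 69064\right) + 9320} = - \frac{16769}{69065 + 9320} = - \frac{16769}{78385}$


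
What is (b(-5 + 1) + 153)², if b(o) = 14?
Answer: 27889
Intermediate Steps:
(b(-5 + 1) + 153)² = (14 + 153)² = 167² = 27889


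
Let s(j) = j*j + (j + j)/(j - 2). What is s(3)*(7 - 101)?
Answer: -1410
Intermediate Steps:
s(j) = j**2 + 2*j/(-2 + j) (s(j) = j**2 + (2*j)/(-2 + j) = j**2 + 2*j/(-2 + j))
s(3)*(7 - 101) = (3*(2 + 3**2 - 2*3)/(-2 + 3))*(7 - 101) = (3*(2 + 9 - 6)/1)*(-94) = (3*1*5)*(-94) = 15*(-94) = -1410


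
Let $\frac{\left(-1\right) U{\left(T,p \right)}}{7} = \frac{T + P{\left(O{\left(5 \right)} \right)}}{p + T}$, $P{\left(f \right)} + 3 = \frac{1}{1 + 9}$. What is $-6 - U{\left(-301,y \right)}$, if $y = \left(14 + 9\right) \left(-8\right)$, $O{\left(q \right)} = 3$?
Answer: $- \frac{7827}{4850} \approx -1.6138$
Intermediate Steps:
$P{\left(f \right)} = - \frac{29}{10}$ ($P{\left(f \right)} = -3 + \frac{1}{1 + 9} = -3 + \frac{1}{10} = - \frac{29}{10}$)
$y = -184$ ($y = 23 \left(-8\right) = -184$)
$U{\left(T,p \right)} = - \frac{7 \left(- \frac{29}{10} + T\right)}{T + p}$ ($U{\left(T,p \right)} = - 7 \frac{T - \frac{29}{10}}{p + T} = - 7 \frac{- \frac{29}{10} + T}{T + p} = - \frac{7 \left(- \frac{29}{10} + T\right)}{T + p}$)
$-6 - U{\left(-301,y \right)} = -6 - \frac{\frac{203}{10} - -2107}{-301 - 184} = -6 - \frac{\frac{203}{10} + 2107}{-485} = -6 - \left(- \frac{1}{485}\right) \frac{21273}{10} = -6 - - \frac{21273}{4850} = -6 + \frac{21273}{4850} = - \frac{7827}{4850}$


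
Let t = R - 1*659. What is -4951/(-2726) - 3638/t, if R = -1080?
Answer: 394191/100862 ≈ 3.9082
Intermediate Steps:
t = -1739 (t = -1080 - 1*659 = -1080 - 659 = -1739)
-4951/(-2726) - 3638/t = -4951/(-2726) - 3638/(-1739) = -4951*(-1/2726) - 3638*(-1/1739) = 4951/2726 + 3638/1739 = 394191/100862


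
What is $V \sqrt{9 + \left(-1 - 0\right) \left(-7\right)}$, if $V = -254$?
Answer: $-1016$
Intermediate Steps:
$V \sqrt{9 + \left(-1 - 0\right) \left(-7\right)} = - 254 \sqrt{9 + \left(-1 - 0\right) \left(-7\right)} = - 254 \sqrt{9 + \left(-1 + 0\right) \left(-7\right)} = - 254 \sqrt{9 - -7} = - 254 \sqrt{9 + 7} = - 254 \sqrt{16} = \left(-254\right) 4 = -1016$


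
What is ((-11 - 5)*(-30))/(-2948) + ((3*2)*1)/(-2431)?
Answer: -26922/162877 ≈ -0.16529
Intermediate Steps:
((-11 - 5)*(-30))/(-2948) + ((3*2)*1)/(-2431) = -16*(-30)*(-1/2948) + (6*1)*(-1/2431) = 480*(-1/2948) + 6*(-1/2431) = -120/737 - 6/2431 = -26922/162877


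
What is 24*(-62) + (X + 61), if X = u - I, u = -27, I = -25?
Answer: -1429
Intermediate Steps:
X = -2 (X = -27 - 1*(-25) = -27 + 25 = -2)
24*(-62) + (X + 61) = 24*(-62) + (-2 + 61) = -1488 + 59 = -1429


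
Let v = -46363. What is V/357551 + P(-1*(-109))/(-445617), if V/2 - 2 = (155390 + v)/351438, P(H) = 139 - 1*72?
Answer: -19142845772/139290793742673 ≈ -0.00013743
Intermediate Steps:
P(H) = 67 (P(H) = 139 - 72 = 67)
V = 811903/175719 (V = 4 + 2*((155390 - 46363)/351438) = 4 + 2*(109027*(1/351438)) = 4 + 2*(109027/351438) = 4 + 109027/175719 = 811903/175719 ≈ 4.6205)
V/357551 + P(-1*(-109))/(-445617) = (811903/175719)/357551 + 67/(-445617) = (811903/175719)*(1/357551) + 67*(-1/445617) = 811903/62828504169 - 1/6651 = -19142845772/139290793742673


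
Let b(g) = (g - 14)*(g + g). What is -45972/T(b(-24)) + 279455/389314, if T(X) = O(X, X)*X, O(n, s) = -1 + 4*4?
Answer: -142384089/147939320 ≈ -0.96245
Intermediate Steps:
b(g) = 2*g*(-14 + g) (b(g) = (-14 + g)*(2*g) = 2*g*(-14 + g))
O(n, s) = 15 (O(n, s) = -1 + 16 = 15)
T(X) = 15*X
-45972/T(b(-24)) + 279455/389314 = -45972*(-1/(720*(-14 - 24))) + 279455/389314 = -45972/(15*(2*(-24)*(-38))) + 279455*(1/389314) = -45972/(15*1824) + 279455/389314 = -45972/27360 + 279455/389314 = -45972*1/27360 + 279455/389314 = -1277/760 + 279455/389314 = -142384089/147939320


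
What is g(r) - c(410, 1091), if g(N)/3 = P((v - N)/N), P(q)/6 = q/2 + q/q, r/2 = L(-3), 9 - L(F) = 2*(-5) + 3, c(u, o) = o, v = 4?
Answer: -8647/8 ≈ -1080.9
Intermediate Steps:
L(F) = 16 (L(F) = 9 - (2*(-5) + 3) = 9 - (-10 + 3) = 9 - 1*(-7) = 9 + 7 = 16)
r = 32 (r = 2*16 = 32)
P(q) = 6 + 3*q (P(q) = 6*(q/2 + q/q) = 6*(q*(1/2) + 1) = 6*(q/2 + 1) = 6*(1 + q/2) = 6 + 3*q)
g(N) = 18 + 9*(4 - N)/N (g(N) = 3*(6 + 3*((4 - N)/N)) = 3*(6 + 3*(4 - N)/N) = 18 + 9*(4 - N)/N)
g(r) - c(410, 1091) = (9 + 36/32) - 1*1091 = (9 + 36*(1/32)) - 1091 = (9 + 9/8) - 1091 = 81/8 - 1091 = -8647/8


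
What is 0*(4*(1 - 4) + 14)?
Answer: 0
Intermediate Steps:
0*(4*(1 - 4) + 14) = 0*(4*(-3) + 14) = 0*(-12 + 14) = 0*2 = 0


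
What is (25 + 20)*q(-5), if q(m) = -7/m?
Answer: 63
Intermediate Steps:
(25 + 20)*q(-5) = (25 + 20)*(-7/(-5)) = 45*(-7*(-1/5)) = 45*(7/5) = 63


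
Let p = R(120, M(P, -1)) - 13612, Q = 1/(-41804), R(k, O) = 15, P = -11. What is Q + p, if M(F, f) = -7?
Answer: -568408989/41804 ≈ -13597.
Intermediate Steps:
Q = -1/41804 ≈ -2.3921e-5
p = -13597 (p = 15 - 13612 = -13597)
Q + p = -1/41804 - 13597 = -568408989/41804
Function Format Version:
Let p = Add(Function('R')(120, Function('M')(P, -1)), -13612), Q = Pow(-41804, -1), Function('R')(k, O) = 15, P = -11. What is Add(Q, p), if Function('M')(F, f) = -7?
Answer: Rational(-568408989, 41804) ≈ -13597.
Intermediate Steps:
Q = Rational(-1, 41804) ≈ -2.3921e-5
p = -13597 (p = Add(15, -13612) = -13597)
Add(Q, p) = Add(Rational(-1, 41804), -13597) = Rational(-568408989, 41804)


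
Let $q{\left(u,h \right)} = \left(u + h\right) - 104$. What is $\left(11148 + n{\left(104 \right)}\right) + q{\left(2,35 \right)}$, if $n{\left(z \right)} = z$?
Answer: $11185$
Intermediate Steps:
$q{\left(u,h \right)} = -104 + h + u$ ($q{\left(u,h \right)} = \left(h + u\right) - 104 = -104 + h + u$)
$\left(11148 + n{\left(104 \right)}\right) + q{\left(2,35 \right)} = \left(11148 + 104\right) + \left(-104 + 35 + 2\right) = 11252 - 67 = 11185$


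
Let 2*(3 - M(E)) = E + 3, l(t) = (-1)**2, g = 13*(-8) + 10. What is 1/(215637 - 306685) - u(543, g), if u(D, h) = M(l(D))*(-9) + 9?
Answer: -1/91048 ≈ -1.0983e-5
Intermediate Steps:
g = -94 (g = -104 + 10 = -94)
l(t) = 1
M(E) = 3/2 - E/2 (M(E) = 3 - (E + 3)/2 = 3 - (3 + E)/2 = 3 + (-3/2 - E/2) = 3/2 - E/2)
u(D, h) = 0 (u(D, h) = (3/2 - 1/2*1)*(-9) + 9 = (3/2 - 1/2)*(-9) + 9 = 1*(-9) + 9 = -9 + 9 = 0)
1/(215637 - 306685) - u(543, g) = 1/(215637 - 306685) - 1*0 = 1/(-91048) + 0 = -1/91048 + 0 = -1/91048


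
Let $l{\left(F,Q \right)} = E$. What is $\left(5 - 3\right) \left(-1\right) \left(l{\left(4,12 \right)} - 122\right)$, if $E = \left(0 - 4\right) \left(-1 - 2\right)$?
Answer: $220$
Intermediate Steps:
$E = 12$ ($E = \left(-4\right) \left(-3\right) = 12$)
$l{\left(F,Q \right)} = 12$
$\left(5 - 3\right) \left(-1\right) \left(l{\left(4,12 \right)} - 122\right) = \left(5 - 3\right) \left(-1\right) \left(12 - 122\right) = 2 \left(-1\right) \left(-110\right) = \left(-2\right) \left(-110\right) = 220$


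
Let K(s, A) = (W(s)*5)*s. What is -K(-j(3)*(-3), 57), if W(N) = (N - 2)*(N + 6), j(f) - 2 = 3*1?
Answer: -20475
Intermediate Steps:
j(f) = 5 (j(f) = 2 + 3*1 = 2 + 3 = 5)
W(N) = (-2 + N)*(6 + N)
K(s, A) = s*(-60 + 5*s² + 20*s) (K(s, A) = ((-12 + s² + 4*s)*5)*s = (-60 + 5*s² + 20*s)*s = s*(-60 + 5*s² + 20*s))
-K(-j(3)*(-3), 57) = -5*-1*5*(-3)*(-12 + (-1*5*(-3))² + 4*(-1*5*(-3))) = -5*(-5*(-3))*(-12 + (-5*(-3))² + 4*(-5*(-3))) = -5*15*(-12 + 15² + 4*15) = -5*15*(-12 + 225 + 60) = -5*15*273 = -1*20475 = -20475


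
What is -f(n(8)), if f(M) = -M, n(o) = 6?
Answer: 6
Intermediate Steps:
-f(n(8)) = -(-1)*6 = -1*(-6) = 6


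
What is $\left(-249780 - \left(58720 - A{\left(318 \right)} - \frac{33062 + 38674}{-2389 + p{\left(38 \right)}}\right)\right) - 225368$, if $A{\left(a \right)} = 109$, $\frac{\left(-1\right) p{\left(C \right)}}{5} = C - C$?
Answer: $- \frac{1275221987}{2389} \approx -5.3379 \cdot 10^{5}$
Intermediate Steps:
$p{\left(C \right)} = 0$ ($p{\left(C \right)} = - 5 \left(C - C\right) = \left(-5\right) 0 = 0$)
$\left(-249780 - \left(58720 - A{\left(318 \right)} - \frac{33062 + 38674}{-2389 + p{\left(38 \right)}}\right)\right) - 225368 = \left(-249780 + \left(\left(-58720 + \frac{33062 + 38674}{-2389 + 0}\right) + 109\right)\right) - 225368 = \left(-249780 + \left(\left(-58720 + \frac{71736}{-2389}\right) + 109\right)\right) - 225368 = \left(-249780 + \left(\left(-58720 + 71736 \left(- \frac{1}{2389}\right)\right) + 109\right)\right) - 225368 = \left(-249780 + \left(\left(-58720 - \frac{71736}{2389}\right) + 109\right)\right) - 225368 = \left(-249780 + \left(- \frac{140353816}{2389} + 109\right)\right) - 225368 = \left(-249780 - \frac{140093415}{2389}\right) - 225368 = - \frac{736817835}{2389} - 225368 = - \frac{1275221987}{2389}$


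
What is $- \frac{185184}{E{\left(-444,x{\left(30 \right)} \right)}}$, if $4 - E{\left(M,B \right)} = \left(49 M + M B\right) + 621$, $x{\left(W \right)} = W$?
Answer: $- \frac{185184}{34459} \approx -5.374$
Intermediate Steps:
$E{\left(M,B \right)} = -617 - 49 M - B M$ ($E{\left(M,B \right)} = 4 - \left(\left(49 M + M B\right) + 621\right) = 4 - \left(\left(49 M + B M\right) + 621\right) = 4 - \left(621 + 49 M + B M\right) = -617 - 49 M - B M$)
$- \frac{185184}{E{\left(-444,x{\left(30 \right)} \right)}} = - \frac{185184}{-617 - -21756 - 30 \left(-444\right)} = - \frac{185184}{-617 + 21756 + 13320} = - \frac{185184}{34459}$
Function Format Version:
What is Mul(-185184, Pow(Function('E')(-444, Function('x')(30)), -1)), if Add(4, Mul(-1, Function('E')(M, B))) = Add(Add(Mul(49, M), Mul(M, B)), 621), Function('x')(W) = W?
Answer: Rational(-185184, 34459) ≈ -5.3740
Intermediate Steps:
Function('E')(M, B) = Add(-617, Mul(-49, M), Mul(-1, B, M)) (Function('E')(M, B) = Add(4, Mul(-1, Add(Add(Mul(49, M), Mul(M, B)), 621))) = Add(4, Mul(-1, Add(Add(Mul(49, M), Mul(B, M)), 621))) = Add(4, Mul(-1, Add(621, Mul(49, M), Mul(B, M)))) = Add(4, Add(-621, Mul(-49, M), Mul(-1, B, M))) = Add(-617, Mul(-49, M), Mul(-1, B, M)))
Mul(-185184, Pow(Function('E')(-444, Function('x')(30)), -1)) = Mul(-185184, Pow(Add(-617, Mul(-49, -444), Mul(-1, 30, -444)), -1)) = Mul(-185184, Pow(Add(-617, 21756, 13320), -1)) = Mul(-185184, Pow(34459, -1)) = Mul(-185184, Rational(1, 34459)) = Rational(-185184, 34459)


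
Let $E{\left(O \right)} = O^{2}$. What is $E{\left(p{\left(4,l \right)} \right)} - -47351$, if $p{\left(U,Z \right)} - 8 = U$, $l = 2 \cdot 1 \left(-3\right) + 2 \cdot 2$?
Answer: $47495$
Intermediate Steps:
$l = -2$ ($l = 2 \left(-3\right) + 4 = -6 + 4 = -2$)
$p{\left(U,Z \right)} = 8 + U$
$E{\left(p{\left(4,l \right)} \right)} - -47351 = \left(8 + 4\right)^{2} - -47351 = 12^{2} + 47351 = 144 + 47351 = 47495$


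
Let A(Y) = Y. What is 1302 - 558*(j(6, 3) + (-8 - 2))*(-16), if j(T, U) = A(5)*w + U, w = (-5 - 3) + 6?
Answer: -150474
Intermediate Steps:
w = -2 (w = -8 + 6 = -2)
j(T, U) = -10 + U (j(T, U) = 5*(-2) + U = -10 + U)
1302 - 558*(j(6, 3) + (-8 - 2))*(-16) = 1302 - 558*((-10 + 3) + (-8 - 2))*(-16) = 1302 - 558*(-7 - 10)*(-16) = 1302 - (-9486)*(-16) = 1302 - 558*272 = 1302 - 151776 = -150474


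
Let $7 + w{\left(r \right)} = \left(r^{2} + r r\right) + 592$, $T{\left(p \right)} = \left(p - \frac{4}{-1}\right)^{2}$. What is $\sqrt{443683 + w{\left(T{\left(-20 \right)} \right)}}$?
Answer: $2 \sqrt{143835} \approx 758.51$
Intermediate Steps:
$T{\left(p \right)} = \left(4 + p\right)^{2}$ ($T{\left(p \right)} = \left(p - -4\right)^{2} = \left(p + 4\right)^{2} = \left(4 + p\right)^{2}$)
$w{\left(r \right)} = 585 + 2 r^{2}$ ($w{\left(r \right)} = -7 + \left(\left(r^{2} + r r\right) + 592\right) = -7 + \left(\left(r^{2} + r^{2}\right) + 592\right) = -7 + \left(2 r^{2} + 592\right) = -7 + \left(592 + 2 r^{2}\right) = 585 + 2 r^{2}$)
$\sqrt{443683 + w{\left(T{\left(-20 \right)} \right)}} = \sqrt{443683 + \left(585 + 2 \left(\left(4 - 20\right)^{2}\right)^{2}\right)} = \sqrt{443683 + \left(585 + 2 \left(\left(-16\right)^{2}\right)^{2}\right)} = \sqrt{443683 + \left(585 + 2 \cdot 256^{2}\right)} = \sqrt{443683 + \left(585 + 2 \cdot 65536\right)} = \sqrt{443683 + \left(585 + 131072\right)} = \sqrt{443683 + 131657} = \sqrt{575340} = 2 \sqrt{143835}$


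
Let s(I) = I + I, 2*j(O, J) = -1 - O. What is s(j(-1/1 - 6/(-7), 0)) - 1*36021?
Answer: -252153/7 ≈ -36022.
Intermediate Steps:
j(O, J) = -½ - O/2 (j(O, J) = (-1 - O)/2 = -½ - O/2)
s(I) = 2*I
s(j(-1/1 - 6/(-7), 0)) - 1*36021 = 2*(-½ - (-1/1 - 6/(-7))/2) - 1*36021 = 2*(-½ - (-1*1 - 6*(-⅐))/2) - 36021 = 2*(-½ - (-1 + 6/7)/2) - 36021 = 2*(-½ - ½*(-⅐)) - 36021 = 2*(-½ + 1/14) - 36021 = 2*(-3/7) - 36021 = -6/7 - 36021 = -252153/7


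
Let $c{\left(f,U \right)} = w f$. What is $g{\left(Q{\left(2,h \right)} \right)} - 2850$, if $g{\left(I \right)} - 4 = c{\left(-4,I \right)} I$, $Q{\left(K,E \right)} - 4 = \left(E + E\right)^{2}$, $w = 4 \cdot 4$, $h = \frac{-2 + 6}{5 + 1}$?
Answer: $- \frac{28942}{9} \approx -3215.8$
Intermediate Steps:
$h = \frac{2}{3}$ ($h = \frac{4}{6} = 4 \cdot \frac{1}{6} = \frac{2}{3} \approx 0.66667$)
$w = 16$
$c{\left(f,U \right)} = 16 f$
$Q{\left(K,E \right)} = 4 + 4 E^{2}$ ($Q{\left(K,E \right)} = 4 + \left(E + E\right)^{2} = 4 + \left(2 E\right)^{2} = 4 + 4 E^{2}$)
$g{\left(I \right)} = 4 - 64 I$ ($g{\left(I \right)} = 4 + 16 \left(-4\right) I = 4 - 64 I$)
$g{\left(Q{\left(2,h \right)} \right)} - 2850 = \left(4 - 64 \left(4 + 4 \left(\frac{2}{3}\right)^{2}\right)\right) - 2850 = \left(4 - 64 \left(4 + 4 \cdot \frac{4}{9}\right)\right) - 2850 = \left(4 - 64 \left(4 + \frac{16}{9}\right)\right) - 2850 = \left(4 - \frac{3328}{9}\right) - 2850 = - \frac{3292}{9} - 2850 = - \frac{28942}{9}$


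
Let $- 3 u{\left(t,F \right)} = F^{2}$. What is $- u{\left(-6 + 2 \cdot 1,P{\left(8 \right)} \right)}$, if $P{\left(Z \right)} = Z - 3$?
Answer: $\frac{25}{3} \approx 8.3333$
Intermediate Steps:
$P{\left(Z \right)} = -3 + Z$
$u{\left(t,F \right)} = - \frac{F^{2}}{3}$
$- u{\left(-6 + 2 \cdot 1,P{\left(8 \right)} \right)} = - \frac{\left(-1\right) \left(-3 + 8\right)^{2}}{3} = - \frac{\left(-1\right) 5^{2}}{3} = - \frac{\left(-1\right) 25}{3} = \left(-1\right) \left(- \frac{25}{3}\right) = \frac{25}{3}$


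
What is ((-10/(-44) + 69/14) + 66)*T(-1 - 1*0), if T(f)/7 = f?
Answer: -5479/11 ≈ -498.09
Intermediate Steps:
T(f) = 7*f
((-10/(-44) + 69/14) + 66)*T(-1 - 1*0) = ((-10/(-44) + 69/14) + 66)*(7*(-1 - 1*0)) = ((-10*(-1/44) + 69*(1/14)) + 66)*(7*(-1 + 0)) = ((5/22 + 69/14) + 66)*(7*(-1)) = (397/77 + 66)*(-7) = (5479/77)*(-7) = -5479/11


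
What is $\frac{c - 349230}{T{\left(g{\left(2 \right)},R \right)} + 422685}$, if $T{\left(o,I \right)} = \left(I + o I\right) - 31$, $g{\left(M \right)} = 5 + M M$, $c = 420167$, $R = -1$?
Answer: $\frac{70937}{422644} \approx 0.16784$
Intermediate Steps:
$g{\left(M \right)} = 5 + M^{2}$
$T{\left(o,I \right)} = -31 + I + I o$ ($T{\left(o,I \right)} = \left(I + I o\right) - 31 = -31 + I + I o$)
$\frac{c - 349230}{T{\left(g{\left(2 \right)},R \right)} + 422685} = \frac{420167 - 349230}{\left(-31 - 1 - \left(5 + 2^{2}\right)\right) + 422685} = \frac{70937}{\left(-31 - 1 - \left(5 + 4\right)\right) + 422685} = \frac{70937}{\left(-31 - 1 - 9\right) + 422685} = \frac{70937}{-41 + 422685} = \frac{70937}{422644}$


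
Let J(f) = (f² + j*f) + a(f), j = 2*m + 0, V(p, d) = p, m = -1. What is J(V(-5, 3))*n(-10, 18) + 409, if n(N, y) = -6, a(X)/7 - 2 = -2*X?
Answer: -305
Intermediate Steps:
a(X) = 14 - 14*X (a(X) = 14 + 7*(-2*X) = 14 - 14*X)
j = -2 (j = 2*(-1) + 0 = -2 + 0 = -2)
J(f) = 14 + f² - 16*f (J(f) = (f² - 2*f) + (14 - 14*f) = 14 + f² - 16*f)
J(V(-5, 3))*n(-10, 18) + 409 = (14 + (-5)² - 16*(-5))*(-6) + 409 = (14 + 25 + 80)*(-6) + 409 = 119*(-6) + 409 = -714 + 409 = -305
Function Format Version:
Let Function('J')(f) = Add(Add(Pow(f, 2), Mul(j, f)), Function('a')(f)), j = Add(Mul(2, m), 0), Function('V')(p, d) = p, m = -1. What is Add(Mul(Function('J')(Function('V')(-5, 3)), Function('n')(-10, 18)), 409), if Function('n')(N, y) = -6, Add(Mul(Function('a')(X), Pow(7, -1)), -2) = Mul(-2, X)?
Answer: -305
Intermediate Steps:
Function('a')(X) = Add(14, Mul(-14, X)) (Function('a')(X) = Add(14, Mul(7, Mul(-2, X))) = Add(14, Mul(-14, X)))
j = -2 (j = Add(Mul(2, -1), 0) = Add(-2, 0) = -2)
Function('J')(f) = Add(14, Pow(f, 2), Mul(-16, f)) (Function('J')(f) = Add(Add(Pow(f, 2), Mul(-2, f)), Add(14, Mul(-14, f))) = Add(14, Pow(f, 2), Mul(-16, f)))
Add(Mul(Function('J')(Function('V')(-5, 3)), Function('n')(-10, 18)), 409) = Add(Mul(Add(14, Pow(-5, 2), Mul(-16, -5)), -6), 409) = Add(Mul(Add(14, 25, 80), -6), 409) = Add(Mul(119, -6), 409) = Add(-714, 409) = -305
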